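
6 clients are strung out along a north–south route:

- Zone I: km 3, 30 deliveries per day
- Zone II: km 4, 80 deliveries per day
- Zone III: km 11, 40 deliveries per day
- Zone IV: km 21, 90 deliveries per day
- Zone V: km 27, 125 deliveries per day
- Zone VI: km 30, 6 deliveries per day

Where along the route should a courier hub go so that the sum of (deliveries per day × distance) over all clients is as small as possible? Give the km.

For a sum of weighted absolute distances on a line, the optimum is the weighted median (not the mean). Total weight W = 371; half-weight = 185.5.
Sort by position and accumulate weight:
  km 3 (Zone I, w=30) → cum 30
  km 4 (Zone II, w=80) → cum 110
  km 11 (Zone III, w=40) → cum 150
  km 21 (Zone IV, w=90) → cum 240  ≥ 185.5 → median here
  km 27 (Zone V, w=125) → cum 365
  km 30 (Zone VI, w=6) → cum 371
Optimal location: km 21.

x = 21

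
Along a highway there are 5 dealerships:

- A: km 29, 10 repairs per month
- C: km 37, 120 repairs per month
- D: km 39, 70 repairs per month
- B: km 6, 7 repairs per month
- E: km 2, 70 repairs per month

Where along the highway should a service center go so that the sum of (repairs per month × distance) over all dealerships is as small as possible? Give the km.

x = 37

For a sum of weighted absolute distances on a line, the optimum is the weighted median (not the mean). Total weight W = 277; half-weight = 138.5.
Sort by position and accumulate weight:
  km 2 (E, w=70) → cum 70
  km 6 (B, w=7) → cum 77
  km 29 (A, w=10) → cum 87
  km 37 (C, w=120) → cum 207  ≥ 138.5 → median here
  km 39 (D, w=70) → cum 277
Optimal location: km 37.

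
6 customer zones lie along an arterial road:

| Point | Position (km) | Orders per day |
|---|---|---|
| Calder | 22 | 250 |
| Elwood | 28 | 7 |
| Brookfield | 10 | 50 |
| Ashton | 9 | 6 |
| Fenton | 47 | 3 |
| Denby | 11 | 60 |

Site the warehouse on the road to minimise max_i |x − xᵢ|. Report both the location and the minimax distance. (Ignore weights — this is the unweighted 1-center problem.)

The 1-center on a line is the midpoint of the two extreme points: leftmost at 9, rightmost at 47.
Optimal location = (9 + 47)/2 = 28; maximum distance = (47 − 9)/2 = 19.

location 28, max distance 19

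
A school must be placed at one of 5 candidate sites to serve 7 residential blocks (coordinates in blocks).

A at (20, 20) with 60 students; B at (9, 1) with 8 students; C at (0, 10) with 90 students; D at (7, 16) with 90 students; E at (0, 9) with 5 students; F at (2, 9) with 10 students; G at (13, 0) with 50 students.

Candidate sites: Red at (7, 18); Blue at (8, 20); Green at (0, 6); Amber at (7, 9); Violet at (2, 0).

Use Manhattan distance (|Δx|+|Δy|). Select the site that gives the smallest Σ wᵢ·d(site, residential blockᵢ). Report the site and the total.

Amber, total 3705 blocks

Total weighted distance at each candidate:
  Red (7, 18): total = 4002
  Blue (8, 20): total = 4465
  Green (0, 6): total = 5057
  Amber (7, 9): total = 3705
  Violet (2, 0): total = 6009
Minimum is at Amber with total 3705 blocks.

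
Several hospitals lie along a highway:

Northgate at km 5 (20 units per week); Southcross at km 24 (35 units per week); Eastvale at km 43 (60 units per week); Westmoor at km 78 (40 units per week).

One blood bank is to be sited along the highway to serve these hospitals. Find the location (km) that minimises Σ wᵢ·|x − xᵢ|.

x = 43

For a sum of weighted absolute distances on a line, the optimum is the weighted median (not the mean). Total weight W = 155; half-weight = 77.5.
Sort by position and accumulate weight:
  km 5 (Northgate, w=20) → cum 20
  km 24 (Southcross, w=35) → cum 55
  km 43 (Eastvale, w=60) → cum 115  ≥ 77.5 → median here
  km 78 (Westmoor, w=40) → cum 155
Optimal location: km 43.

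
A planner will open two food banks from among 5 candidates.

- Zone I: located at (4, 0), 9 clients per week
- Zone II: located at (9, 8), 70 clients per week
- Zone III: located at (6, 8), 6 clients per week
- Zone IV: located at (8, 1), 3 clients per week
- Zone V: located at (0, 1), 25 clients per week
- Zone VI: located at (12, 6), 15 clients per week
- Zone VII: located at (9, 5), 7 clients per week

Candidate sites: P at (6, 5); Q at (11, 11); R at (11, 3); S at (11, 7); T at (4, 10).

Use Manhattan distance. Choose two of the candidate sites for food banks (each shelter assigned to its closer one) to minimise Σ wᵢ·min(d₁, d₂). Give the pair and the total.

{P, S}, total 610

Evaluate every pair (each demand assigned to the nearer of the two):
  {P, S}: total = 610
  {R, S}: total = 734
  {S, T}: total = 734
  {P, Q}: total = 810
  {P, R}: total = 847
  {Q, S}: total = 882
  {P, T}: total = 895
  {Q, R}: total = 916
  {Q, T}: total = 974
  {R, T}: total = 1032
Best pair: {P, S} with total 610.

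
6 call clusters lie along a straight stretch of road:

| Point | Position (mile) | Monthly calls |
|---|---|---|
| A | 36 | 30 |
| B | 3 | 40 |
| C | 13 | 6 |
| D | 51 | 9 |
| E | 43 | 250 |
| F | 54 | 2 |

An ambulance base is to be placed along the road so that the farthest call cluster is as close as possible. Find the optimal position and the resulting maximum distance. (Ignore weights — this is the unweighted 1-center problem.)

location 28.5, max distance 25.5

The 1-center on a line is the midpoint of the two extreme points: leftmost at 3, rightmost at 54.
Optimal location = (3 + 54)/2 = 28.5; maximum distance = (54 − 3)/2 = 25.5.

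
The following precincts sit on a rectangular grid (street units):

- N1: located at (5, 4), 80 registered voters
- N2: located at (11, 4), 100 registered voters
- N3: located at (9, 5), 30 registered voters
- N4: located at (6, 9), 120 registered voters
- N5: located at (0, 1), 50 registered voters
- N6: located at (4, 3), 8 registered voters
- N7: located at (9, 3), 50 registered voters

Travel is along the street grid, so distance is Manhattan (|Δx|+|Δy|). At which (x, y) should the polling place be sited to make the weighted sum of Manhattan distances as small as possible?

Manhattan distance separates: Σwᵢ(|x−xᵢ|+|y−yᵢ|) = Σwᵢ|x−xᵢ| + Σwᵢ|y−yᵢ|, so x and y are optimised independently as 1-D weighted medians.
Total weight W = 438; half = 219.
x-coordinate, sorted with cumulative weight:
  x=0 (N5, w=50) cum 50
  x=4 (N6, w=8) cum 58
  x=5 (N1, w=80) cum 138
  x=6 (N4, w=120) cum 258  ← median
  x=9 (N3, w=30) cum 288
  x=9 (N7, w=50) cum 338
  x=11 (N2, w=100) cum 438
⇒ x* = 6
y-coordinate, sorted with cumulative weight:
  y=1 (N5, w=50) cum 50
  y=3 (N6, w=8) cum 58
  y=3 (N7, w=50) cum 108
  y=4 (N1, w=80) cum 188
  y=4 (N2, w=100) cum 288  ← median
  y=5 (N3, w=30) cum 318
  y=9 (N4, w=120) cum 438
⇒ y* = 4

(6, 4)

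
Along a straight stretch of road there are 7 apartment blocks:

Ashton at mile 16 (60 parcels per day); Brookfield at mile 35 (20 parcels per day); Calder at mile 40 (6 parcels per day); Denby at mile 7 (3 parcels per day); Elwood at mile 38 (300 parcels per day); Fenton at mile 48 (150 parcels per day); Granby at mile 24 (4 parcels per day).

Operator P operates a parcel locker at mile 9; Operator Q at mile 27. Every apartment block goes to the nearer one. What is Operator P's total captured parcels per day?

The indifferent point is the midpoint (9+27)/2 = 18; apartment blocks left of it (closer to Operator P at 9) go to Operator P, those right go to Operator Q.
  Denby at 7 (w=3) → Operator P
  Ashton at 16 (w=60) → Operator P
  Granby at 24 (w=4) → Operator Q
  Brookfield at 35 (w=20) → Operator Q
  Elwood at 38 (w=300) → Operator Q
  Calder at 40 (w=6) → Operator Q
  Fenton at 48 (w=150) → Operator Q
Operator P captures 63; Operator Q captures 480.

63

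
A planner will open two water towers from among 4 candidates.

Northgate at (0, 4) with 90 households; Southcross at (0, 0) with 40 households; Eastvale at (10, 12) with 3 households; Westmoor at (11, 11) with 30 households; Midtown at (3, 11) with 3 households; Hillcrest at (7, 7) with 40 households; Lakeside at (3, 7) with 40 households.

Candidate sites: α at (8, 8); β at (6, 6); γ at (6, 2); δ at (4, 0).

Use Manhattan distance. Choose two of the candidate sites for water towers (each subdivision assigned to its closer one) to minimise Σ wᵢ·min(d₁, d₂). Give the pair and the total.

Evaluate every pair (each demand assigned to the nearer of the two):
  {α, δ}: total = 1422
  {β, δ}: total = 1474
  {α, γ}: total = 1582
  {β, γ}: total = 1634
  {α, β}: total = 1662
  {γ, δ}: total = 1938
Best pair: {α, δ} with total 1422.

{α, δ}, total 1422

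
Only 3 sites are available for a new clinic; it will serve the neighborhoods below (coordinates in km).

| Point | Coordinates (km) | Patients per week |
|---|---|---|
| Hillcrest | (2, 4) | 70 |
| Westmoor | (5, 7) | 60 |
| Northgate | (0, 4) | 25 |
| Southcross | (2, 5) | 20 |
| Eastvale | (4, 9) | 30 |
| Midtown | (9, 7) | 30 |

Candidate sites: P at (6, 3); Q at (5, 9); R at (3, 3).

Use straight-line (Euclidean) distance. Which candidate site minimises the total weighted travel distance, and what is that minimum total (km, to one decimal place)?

Total weighted distance at each candidate:
  P (6, 3): total = 1117.3
  Q (5, 9): total = 969.1
  R (3, 3): total = 889.9
Minimum is at R with total 889.9 km.

R, total 889.9 km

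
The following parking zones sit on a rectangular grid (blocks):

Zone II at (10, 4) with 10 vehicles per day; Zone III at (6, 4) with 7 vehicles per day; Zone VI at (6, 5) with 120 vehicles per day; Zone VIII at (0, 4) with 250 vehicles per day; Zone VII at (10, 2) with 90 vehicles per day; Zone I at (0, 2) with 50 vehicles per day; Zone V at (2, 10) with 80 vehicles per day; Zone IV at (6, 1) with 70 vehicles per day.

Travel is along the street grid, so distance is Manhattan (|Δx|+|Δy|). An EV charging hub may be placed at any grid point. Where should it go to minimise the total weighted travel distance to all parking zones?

(2, 4)

Manhattan distance separates: Σwᵢ(|x−xᵢ|+|y−yᵢ|) = Σwᵢ|x−xᵢ| + Σwᵢ|y−yᵢ|, so x and y are optimised independently as 1-D weighted medians.
Total weight W = 677; half = 338.5.
x-coordinate, sorted with cumulative weight:
  x=0 (Zone VIII, w=250) cum 250
  x=0 (Zone I, w=50) cum 300
  x=2 (Zone V, w=80) cum 380  ← median
  x=6 (Zone III, w=7) cum 387
  x=6 (Zone VI, w=120) cum 507
  x=6 (Zone IV, w=70) cum 577
  x=10 (Zone II, w=10) cum 587
  x=10 (Zone VII, w=90) cum 677
⇒ x* = 2
y-coordinate, sorted with cumulative weight:
  y=1 (Zone IV, w=70) cum 70
  y=2 (Zone VII, w=90) cum 160
  y=2 (Zone I, w=50) cum 210
  y=4 (Zone II, w=10) cum 220
  y=4 (Zone III, w=7) cum 227
  y=4 (Zone VIII, w=250) cum 477  ← median
  y=5 (Zone VI, w=120) cum 597
  y=10 (Zone V, w=80) cum 677
⇒ y* = 4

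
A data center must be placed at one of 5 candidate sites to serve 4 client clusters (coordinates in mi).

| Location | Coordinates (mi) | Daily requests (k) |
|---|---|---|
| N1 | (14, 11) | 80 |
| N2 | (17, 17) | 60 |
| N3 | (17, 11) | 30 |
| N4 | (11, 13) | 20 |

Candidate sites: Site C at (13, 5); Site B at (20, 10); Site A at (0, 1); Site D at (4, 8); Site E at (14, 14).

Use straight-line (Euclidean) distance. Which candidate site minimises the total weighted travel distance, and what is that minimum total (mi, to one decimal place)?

Site E, total 685.1 mi

Total weighted distance at each candidate:
  Site C (13, 5): total = 1626.8
  Site B (20, 10): total = 1228.2
  Site A (0, 1): total = 3694.4
  Site D (4, 8): total = 2356.2
  Site E (14, 14): total = 685.1
Minimum is at Site E with total 685.1 mi.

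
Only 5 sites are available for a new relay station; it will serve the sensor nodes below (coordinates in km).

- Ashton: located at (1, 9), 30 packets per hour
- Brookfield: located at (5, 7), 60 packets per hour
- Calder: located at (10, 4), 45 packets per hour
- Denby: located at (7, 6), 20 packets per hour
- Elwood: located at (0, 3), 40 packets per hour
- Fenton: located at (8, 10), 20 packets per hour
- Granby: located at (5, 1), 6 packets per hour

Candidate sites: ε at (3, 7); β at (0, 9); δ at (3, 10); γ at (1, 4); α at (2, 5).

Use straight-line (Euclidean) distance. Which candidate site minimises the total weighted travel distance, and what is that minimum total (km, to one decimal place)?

Total weighted distance at each candidate:
  ε (3, 7): total = 984.6
  β (0, 9): total = 1466.4
  δ (3, 10): total = 1271.4
  γ (1, 4): total = 1252.5
  α (2, 5): total = 1104.2
Minimum is at ε with total 984.6 km.

ε, total 984.6 km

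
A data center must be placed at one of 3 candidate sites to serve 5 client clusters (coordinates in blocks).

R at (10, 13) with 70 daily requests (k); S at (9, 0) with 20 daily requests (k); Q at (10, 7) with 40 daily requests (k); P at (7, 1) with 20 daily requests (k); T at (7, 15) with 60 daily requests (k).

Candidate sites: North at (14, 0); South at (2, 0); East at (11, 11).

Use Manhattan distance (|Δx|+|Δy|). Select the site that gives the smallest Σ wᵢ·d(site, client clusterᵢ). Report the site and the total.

East, total 1430 blocks

Total weighted distance at each candidate:
  North (14, 0): total = 3210
  South (2, 0): total = 3530
  East (11, 11): total = 1430
Minimum is at East with total 1430 blocks.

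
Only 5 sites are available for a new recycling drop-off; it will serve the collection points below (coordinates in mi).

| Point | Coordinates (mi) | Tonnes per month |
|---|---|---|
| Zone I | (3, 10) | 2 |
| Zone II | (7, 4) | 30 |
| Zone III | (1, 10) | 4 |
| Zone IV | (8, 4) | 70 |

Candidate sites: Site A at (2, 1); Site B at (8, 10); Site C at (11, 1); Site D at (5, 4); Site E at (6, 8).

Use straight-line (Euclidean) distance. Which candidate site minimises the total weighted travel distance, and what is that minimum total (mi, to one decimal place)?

Total weighted distance at each candidate:
  Site A (2, 1): total = 698.8
  Site B (8, 10): total = 640.5
  Site C (11, 1): total = 524.9
  Site D (5, 4): total = 311.5
  Site E (6, 8): total = 465.5
Minimum is at Site D with total 311.5 mi.

Site D, total 311.5 mi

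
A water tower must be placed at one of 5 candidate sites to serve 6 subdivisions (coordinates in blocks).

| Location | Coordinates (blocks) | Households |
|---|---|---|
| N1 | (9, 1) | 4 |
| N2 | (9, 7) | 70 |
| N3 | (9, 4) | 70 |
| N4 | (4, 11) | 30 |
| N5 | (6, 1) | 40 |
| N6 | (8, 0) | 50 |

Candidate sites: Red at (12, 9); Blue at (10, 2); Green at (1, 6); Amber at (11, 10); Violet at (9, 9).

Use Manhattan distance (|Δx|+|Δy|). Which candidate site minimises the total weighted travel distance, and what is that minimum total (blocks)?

Blue, total 1488 blocks

Total weighted distance at each candidate:
  Red (12, 9): total = 2464
  Blue (10, 2): total = 1488
  Green (1, 6): total = 2672
  Amber (11, 10): total = 2404
  Violet (9, 9): total = 1672
Minimum is at Blue with total 1488 blocks.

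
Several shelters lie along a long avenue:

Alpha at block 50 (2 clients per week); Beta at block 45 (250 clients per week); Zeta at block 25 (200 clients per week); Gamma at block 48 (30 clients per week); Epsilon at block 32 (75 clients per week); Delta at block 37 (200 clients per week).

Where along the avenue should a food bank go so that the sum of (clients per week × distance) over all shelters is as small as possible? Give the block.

x = 37

For a sum of weighted absolute distances on a line, the optimum is the weighted median (not the mean). Total weight W = 757; half-weight = 378.5.
Sort by position and accumulate weight:
  block 25 (Zeta, w=200) → cum 200
  block 32 (Epsilon, w=75) → cum 275
  block 37 (Delta, w=200) → cum 475  ≥ 378.5 → median here
  block 45 (Beta, w=250) → cum 725
  block 48 (Gamma, w=30) → cum 755
  block 50 (Alpha, w=2) → cum 757
Optimal location: block 37.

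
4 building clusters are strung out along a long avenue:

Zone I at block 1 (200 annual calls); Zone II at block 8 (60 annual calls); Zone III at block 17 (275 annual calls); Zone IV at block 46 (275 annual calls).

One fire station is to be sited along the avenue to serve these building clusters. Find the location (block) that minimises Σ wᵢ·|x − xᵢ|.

For a sum of weighted absolute distances on a line, the optimum is the weighted median (not the mean). Total weight W = 810; half-weight = 405.
Sort by position and accumulate weight:
  block 1 (Zone I, w=200) → cum 200
  block 8 (Zone II, w=60) → cum 260
  block 17 (Zone III, w=275) → cum 535  ≥ 405 → median here
  block 46 (Zone IV, w=275) → cum 810
Optimal location: block 17.

x = 17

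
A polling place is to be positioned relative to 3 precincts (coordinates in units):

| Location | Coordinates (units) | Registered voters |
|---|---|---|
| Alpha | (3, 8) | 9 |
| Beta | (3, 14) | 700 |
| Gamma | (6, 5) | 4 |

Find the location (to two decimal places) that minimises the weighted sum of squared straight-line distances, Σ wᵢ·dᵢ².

The minimiser of Σwᵢ‖p−pᵢ‖² is the weighted centroid p* = (Σwᵢpᵢ)/(Σwᵢ).
Σwᵢ = 713.
Σwᵢxᵢ = 9·3 + 700·3 + 4·6 = 2151.
Σwᵢyᵢ = 9·8 + 700·14 + 4·5 = 9892.
x* = 2151/713 = 3.02, y* = 9892/713 = 13.87.

(3.02, 13.87)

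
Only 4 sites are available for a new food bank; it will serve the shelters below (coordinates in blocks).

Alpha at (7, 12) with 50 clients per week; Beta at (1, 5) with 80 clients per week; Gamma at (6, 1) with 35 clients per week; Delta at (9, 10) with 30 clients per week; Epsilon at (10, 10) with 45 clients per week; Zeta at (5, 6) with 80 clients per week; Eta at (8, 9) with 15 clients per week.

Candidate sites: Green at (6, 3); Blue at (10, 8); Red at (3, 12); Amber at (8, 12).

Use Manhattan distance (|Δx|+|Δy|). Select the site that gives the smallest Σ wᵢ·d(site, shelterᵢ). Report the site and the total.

Total weighted distance at each candidate:
  Green (6, 3): total = 2365
  Blue (10, 8): total = 2480
  Red (3, 12): total = 2815
  Amber (8, 12): total = 2660
Minimum is at Green with total 2365 blocks.

Green, total 2365 blocks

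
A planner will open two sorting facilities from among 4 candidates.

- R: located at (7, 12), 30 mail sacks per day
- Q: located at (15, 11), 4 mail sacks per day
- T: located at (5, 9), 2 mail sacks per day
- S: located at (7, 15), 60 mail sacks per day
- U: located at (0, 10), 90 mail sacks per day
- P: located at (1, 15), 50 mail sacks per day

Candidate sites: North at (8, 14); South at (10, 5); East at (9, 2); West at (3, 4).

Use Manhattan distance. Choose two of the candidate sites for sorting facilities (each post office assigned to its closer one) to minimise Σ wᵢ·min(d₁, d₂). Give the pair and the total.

Evaluate every pair (each demand assigned to the nearer of the two):
  {North, West}: total = 1474
  {North, South}: total = 1746
  {North, East}: total = 1746
  {South, West}: total = 2598
  {East, West}: total = 2794
  {South, East}: total = 3442
Best pair: {North, West} with total 1474.

{North, West}, total 1474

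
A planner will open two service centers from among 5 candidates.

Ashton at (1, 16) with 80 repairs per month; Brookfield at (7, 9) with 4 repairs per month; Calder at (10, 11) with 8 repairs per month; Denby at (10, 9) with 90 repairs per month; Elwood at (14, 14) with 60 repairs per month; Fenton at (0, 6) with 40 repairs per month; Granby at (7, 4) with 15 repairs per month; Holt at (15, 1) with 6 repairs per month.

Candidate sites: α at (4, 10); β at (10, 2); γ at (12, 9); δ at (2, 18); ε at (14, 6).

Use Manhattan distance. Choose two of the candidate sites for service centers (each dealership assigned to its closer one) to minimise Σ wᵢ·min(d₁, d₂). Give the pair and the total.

Evaluate every pair (each demand assigned to the nearer of the two):
  {γ, δ}: total = 1668
  {α, γ}: total = 1889
  {δ, ε}: total = 2193
  {α, δ}: total = 2357
  {α, ε}: total = 2393
  {β, δ}: total = 2613
  {α, β}: total = 2693
  {β, γ}: total = 2763
  {γ, ε}: total = 2823
  {β, ε}: total = 3733
Best pair: {γ, δ} with total 1668.

{γ, δ}, total 1668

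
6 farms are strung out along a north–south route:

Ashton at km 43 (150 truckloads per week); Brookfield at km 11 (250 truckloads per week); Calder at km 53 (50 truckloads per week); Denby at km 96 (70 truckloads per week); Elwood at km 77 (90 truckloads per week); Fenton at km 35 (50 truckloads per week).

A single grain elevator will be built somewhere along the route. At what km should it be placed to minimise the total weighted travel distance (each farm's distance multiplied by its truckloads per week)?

x = 43

For a sum of weighted absolute distances on a line, the optimum is the weighted median (not the mean). Total weight W = 660; half-weight = 330.
Sort by position and accumulate weight:
  km 11 (Brookfield, w=250) → cum 250
  km 35 (Fenton, w=50) → cum 300
  km 43 (Ashton, w=150) → cum 450  ≥ 330 → median here
  km 53 (Calder, w=50) → cum 500
  km 77 (Elwood, w=90) → cum 590
  km 96 (Denby, w=70) → cum 660
Optimal location: km 43.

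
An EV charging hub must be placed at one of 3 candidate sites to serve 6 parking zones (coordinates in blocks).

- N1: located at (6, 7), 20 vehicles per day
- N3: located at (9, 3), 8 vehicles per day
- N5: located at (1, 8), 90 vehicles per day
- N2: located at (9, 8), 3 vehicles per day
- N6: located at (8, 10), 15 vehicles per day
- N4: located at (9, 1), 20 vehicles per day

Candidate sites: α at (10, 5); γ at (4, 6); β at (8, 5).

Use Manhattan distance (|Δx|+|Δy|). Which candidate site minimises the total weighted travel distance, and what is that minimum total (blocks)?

Total weighted distance at each candidate:
  α (10, 5): total = 1441
  γ (4, 6): total = 915
  β (8, 5): total = 1191
Minimum is at γ with total 915 blocks.

γ, total 915 blocks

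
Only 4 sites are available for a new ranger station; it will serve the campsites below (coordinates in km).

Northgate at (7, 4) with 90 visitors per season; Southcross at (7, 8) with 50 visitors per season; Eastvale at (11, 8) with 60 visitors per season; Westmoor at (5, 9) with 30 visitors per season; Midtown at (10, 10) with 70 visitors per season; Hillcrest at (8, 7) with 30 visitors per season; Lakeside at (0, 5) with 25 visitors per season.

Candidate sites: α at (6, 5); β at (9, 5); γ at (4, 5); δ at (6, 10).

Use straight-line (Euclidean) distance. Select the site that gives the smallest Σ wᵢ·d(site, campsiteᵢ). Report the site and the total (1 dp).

Total weighted distance at each candidate:
  α (6, 5): total = 1442.0
  β (9, 5): total = 1416.6
  γ (4, 5): total = 1858.3
  δ (6, 10): total = 1608.2
Minimum is at β with total 1416.6 km.

β, total 1416.6 km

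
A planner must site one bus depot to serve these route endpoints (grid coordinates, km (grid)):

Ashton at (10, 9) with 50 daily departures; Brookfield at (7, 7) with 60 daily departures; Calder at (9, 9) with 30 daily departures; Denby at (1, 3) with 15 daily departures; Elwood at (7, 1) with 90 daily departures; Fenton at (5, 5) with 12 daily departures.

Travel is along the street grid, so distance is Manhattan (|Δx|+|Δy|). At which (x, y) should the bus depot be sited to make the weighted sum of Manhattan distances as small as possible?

(7, 7)

Manhattan distance separates: Σwᵢ(|x−xᵢ|+|y−yᵢ|) = Σwᵢ|x−xᵢ| + Σwᵢ|y−yᵢ|, so x and y are optimised independently as 1-D weighted medians.
Total weight W = 257; half = 128.5.
x-coordinate, sorted with cumulative weight:
  x=1 (Denby, w=15) cum 15
  x=5 (Fenton, w=12) cum 27
  x=7 (Brookfield, w=60) cum 87
  x=7 (Elwood, w=90) cum 177  ← median
  x=9 (Calder, w=30) cum 207
  x=10 (Ashton, w=50) cum 257
⇒ x* = 7
y-coordinate, sorted with cumulative weight:
  y=1 (Elwood, w=90) cum 90
  y=3 (Denby, w=15) cum 105
  y=5 (Fenton, w=12) cum 117
  y=7 (Brookfield, w=60) cum 177  ← median
  y=9 (Ashton, w=50) cum 227
  y=9 (Calder, w=30) cum 257
⇒ y* = 7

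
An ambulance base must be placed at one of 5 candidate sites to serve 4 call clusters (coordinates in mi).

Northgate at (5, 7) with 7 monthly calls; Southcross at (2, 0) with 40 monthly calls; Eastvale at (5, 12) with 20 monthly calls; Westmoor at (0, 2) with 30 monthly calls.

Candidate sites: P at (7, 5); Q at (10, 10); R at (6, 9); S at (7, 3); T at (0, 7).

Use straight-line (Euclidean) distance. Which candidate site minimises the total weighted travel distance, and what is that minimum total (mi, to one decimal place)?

Total weighted distance at each candidate:
  P (7, 5): total = 676.7
  Q (10, 10): total = 1045.0
  R (6, 9): total = 749.4
  S (7, 3): total = 661.1
  T (0, 7): total = 617.6
Minimum is at T with total 617.6 mi.

T, total 617.6 mi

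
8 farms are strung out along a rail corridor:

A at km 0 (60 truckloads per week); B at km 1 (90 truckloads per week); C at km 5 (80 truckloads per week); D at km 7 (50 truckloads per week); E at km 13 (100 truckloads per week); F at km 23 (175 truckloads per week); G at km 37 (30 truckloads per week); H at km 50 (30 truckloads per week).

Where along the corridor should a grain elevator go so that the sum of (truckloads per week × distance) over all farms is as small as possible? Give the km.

x = 13

For a sum of weighted absolute distances on a line, the optimum is the weighted median (not the mean). Total weight W = 615; half-weight = 307.5.
Sort by position and accumulate weight:
  km 0 (A, w=60) → cum 60
  km 1 (B, w=90) → cum 150
  km 5 (C, w=80) → cum 230
  km 7 (D, w=50) → cum 280
  km 13 (E, w=100) → cum 380  ≥ 307.5 → median here
  km 23 (F, w=175) → cum 555
  km 37 (G, w=30) → cum 585
  km 50 (H, w=30) → cum 615
Optimal location: km 13.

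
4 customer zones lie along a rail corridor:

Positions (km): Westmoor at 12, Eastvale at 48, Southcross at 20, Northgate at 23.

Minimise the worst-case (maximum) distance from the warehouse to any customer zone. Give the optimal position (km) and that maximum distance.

The 1-center on a line is the midpoint of the two extreme points: leftmost at 12, rightmost at 48.
Optimal location = (12 + 48)/2 = 30; maximum distance = (48 − 12)/2 = 18.

location 30, max distance 18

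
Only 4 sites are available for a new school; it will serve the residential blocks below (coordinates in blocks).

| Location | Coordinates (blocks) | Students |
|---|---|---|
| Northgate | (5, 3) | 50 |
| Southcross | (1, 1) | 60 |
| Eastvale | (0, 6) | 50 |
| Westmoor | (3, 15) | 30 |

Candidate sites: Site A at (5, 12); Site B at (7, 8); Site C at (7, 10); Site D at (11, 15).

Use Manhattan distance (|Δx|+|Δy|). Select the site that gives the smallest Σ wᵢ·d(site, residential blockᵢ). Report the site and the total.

Site B, total 1910 blocks

Total weighted distance at each candidate:
  Site A (5, 12): total = 2050
  Site B (7, 8): total = 1910
  Site C (7, 10): total = 2170
  Site D (11, 15): total = 3580
Minimum is at Site B with total 1910 blocks.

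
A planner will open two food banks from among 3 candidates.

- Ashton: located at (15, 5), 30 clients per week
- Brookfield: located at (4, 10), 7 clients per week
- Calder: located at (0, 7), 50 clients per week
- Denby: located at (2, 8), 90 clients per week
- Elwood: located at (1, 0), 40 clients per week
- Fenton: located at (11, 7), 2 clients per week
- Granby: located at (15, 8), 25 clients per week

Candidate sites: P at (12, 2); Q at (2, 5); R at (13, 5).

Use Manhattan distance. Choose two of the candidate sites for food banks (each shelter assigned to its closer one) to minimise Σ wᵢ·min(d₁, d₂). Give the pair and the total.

{Q, R}, total 952

Evaluate every pair (each demand assigned to the nearer of the two):
  {Q, R}: total = 952
  {P, Q}: total = 1176
  {P, R}: total = 2821
Best pair: {Q, R} with total 952.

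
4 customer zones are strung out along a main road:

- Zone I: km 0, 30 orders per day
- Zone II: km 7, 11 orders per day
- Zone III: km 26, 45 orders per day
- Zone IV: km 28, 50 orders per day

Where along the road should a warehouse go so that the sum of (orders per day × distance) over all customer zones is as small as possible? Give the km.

For a sum of weighted absolute distances on a line, the optimum is the weighted median (not the mean). Total weight W = 136; half-weight = 68.
Sort by position and accumulate weight:
  km 0 (Zone I, w=30) → cum 30
  km 7 (Zone II, w=11) → cum 41
  km 26 (Zone III, w=45) → cum 86  ≥ 68 → median here
  km 28 (Zone IV, w=50) → cum 136
Optimal location: km 26.

x = 26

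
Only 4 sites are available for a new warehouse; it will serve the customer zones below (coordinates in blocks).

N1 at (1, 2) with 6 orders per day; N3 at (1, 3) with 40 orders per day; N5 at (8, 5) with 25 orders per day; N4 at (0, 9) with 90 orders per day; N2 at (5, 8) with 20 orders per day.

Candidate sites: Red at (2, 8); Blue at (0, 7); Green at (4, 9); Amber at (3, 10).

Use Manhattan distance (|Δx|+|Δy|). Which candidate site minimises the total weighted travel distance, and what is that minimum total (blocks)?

Total weighted distance at each candidate:
  Red (2, 8): total = 837
  Blue (0, 7): total = 786
  Green (4, 9): total = 1020
  Amber (3, 10): total = 1110
Minimum is at Blue with total 786 blocks.

Blue, total 786 blocks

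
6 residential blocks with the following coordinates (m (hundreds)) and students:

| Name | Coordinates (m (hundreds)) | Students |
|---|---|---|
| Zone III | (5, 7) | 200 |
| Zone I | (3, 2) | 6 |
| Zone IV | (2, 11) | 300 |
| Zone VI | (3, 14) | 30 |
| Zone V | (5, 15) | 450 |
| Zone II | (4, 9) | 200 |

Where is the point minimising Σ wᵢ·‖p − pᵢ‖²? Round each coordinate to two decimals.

(4.01, 11.54)

The minimiser of Σwᵢ‖p−pᵢ‖² is the weighted centroid p* = (Σwᵢpᵢ)/(Σwᵢ).
Σwᵢ = 1186.
Σwᵢxᵢ = 200·5 + 6·3 + 300·2 + 30·3 + 450·5 + 200·4 = 4758.
Σwᵢyᵢ = 200·7 + 6·2 + 300·11 + 30·14 + 450·15 + 200·9 = 13682.
x* = 4758/1186 = 4.01, y* = 13682/1186 = 11.54.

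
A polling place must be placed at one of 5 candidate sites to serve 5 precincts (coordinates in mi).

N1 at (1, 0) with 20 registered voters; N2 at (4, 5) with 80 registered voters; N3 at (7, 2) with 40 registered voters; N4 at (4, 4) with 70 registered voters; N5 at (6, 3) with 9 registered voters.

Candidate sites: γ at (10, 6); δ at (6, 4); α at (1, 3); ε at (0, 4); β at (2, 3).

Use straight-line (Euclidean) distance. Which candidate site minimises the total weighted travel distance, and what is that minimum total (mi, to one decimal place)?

Total weighted distance at each candidate:
  γ (10, 6): total = 1390.7
  δ (6, 4): total = 545.4
  α (1, 3): total = 858.1
  ε (0, 4): total = 1038.3
  β (2, 3): total = 686.0
Minimum is at δ with total 545.4 mi.

δ, total 545.4 mi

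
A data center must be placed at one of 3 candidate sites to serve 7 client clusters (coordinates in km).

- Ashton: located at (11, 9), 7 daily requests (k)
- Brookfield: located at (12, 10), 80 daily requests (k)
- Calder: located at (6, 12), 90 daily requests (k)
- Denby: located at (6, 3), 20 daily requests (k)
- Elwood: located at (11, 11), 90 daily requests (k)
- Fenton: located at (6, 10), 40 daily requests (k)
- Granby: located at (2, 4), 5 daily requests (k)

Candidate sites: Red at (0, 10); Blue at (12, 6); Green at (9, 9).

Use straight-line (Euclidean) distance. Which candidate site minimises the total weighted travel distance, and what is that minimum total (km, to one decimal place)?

Total weighted distance at each candidate:
  Red (0, 10): total = 3056.6
  Blue (12, 6): total = 2038.3
  Green (9, 9): total = 1207.0
Minimum is at Green with total 1207.0 km.

Green, total 1207.0 km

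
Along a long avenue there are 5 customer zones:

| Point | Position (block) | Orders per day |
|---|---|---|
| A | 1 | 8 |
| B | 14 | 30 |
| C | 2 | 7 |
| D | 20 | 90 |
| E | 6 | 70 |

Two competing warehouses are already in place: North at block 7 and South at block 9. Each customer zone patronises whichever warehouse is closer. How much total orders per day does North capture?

85

The indifferent point is the midpoint (7+9)/2 = 8; customer zones left of it (closer to North at 7) go to North, those right go to South.
  A at 1 (w=8) → North
  C at 2 (w=7) → North
  E at 6 (w=70) → North
  B at 14 (w=30) → South
  D at 20 (w=90) → South
North captures 85; South captures 120.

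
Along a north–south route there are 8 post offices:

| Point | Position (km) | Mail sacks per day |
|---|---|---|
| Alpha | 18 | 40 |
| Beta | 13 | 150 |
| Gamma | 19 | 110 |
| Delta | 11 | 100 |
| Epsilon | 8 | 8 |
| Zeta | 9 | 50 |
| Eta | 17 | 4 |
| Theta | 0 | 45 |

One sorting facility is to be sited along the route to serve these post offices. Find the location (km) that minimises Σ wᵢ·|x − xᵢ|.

x = 13

For a sum of weighted absolute distances on a line, the optimum is the weighted median (not the mean). Total weight W = 507; half-weight = 253.5.
Sort by position and accumulate weight:
  km 0 (Theta, w=45) → cum 45
  km 8 (Epsilon, w=8) → cum 53
  km 9 (Zeta, w=50) → cum 103
  km 11 (Delta, w=100) → cum 203
  km 13 (Beta, w=150) → cum 353  ≥ 253.5 → median here
  km 17 (Eta, w=4) → cum 357
  km 18 (Alpha, w=40) → cum 397
  km 19 (Gamma, w=110) → cum 507
Optimal location: km 13.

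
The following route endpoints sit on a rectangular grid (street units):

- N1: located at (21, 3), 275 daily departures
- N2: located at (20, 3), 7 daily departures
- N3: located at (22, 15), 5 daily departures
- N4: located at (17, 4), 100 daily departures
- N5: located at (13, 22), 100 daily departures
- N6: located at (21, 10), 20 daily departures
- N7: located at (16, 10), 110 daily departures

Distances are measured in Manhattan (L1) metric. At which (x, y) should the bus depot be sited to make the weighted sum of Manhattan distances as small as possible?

Manhattan distance separates: Σwᵢ(|x−xᵢ|+|y−yᵢ|) = Σwᵢ|x−xᵢ| + Σwᵢ|y−yᵢ|, so x and y are optimised independently as 1-D weighted medians.
Total weight W = 617; half = 308.5.
x-coordinate, sorted with cumulative weight:
  x=13 (N5, w=100) cum 100
  x=16 (N7, w=110) cum 210
  x=17 (N4, w=100) cum 310  ← median
  x=20 (N2, w=7) cum 317
  x=21 (N1, w=275) cum 592
  x=21 (N6, w=20) cum 612
  x=22 (N3, w=5) cum 617
⇒ x* = 17
y-coordinate, sorted with cumulative weight:
  y=3 (N1, w=275) cum 275
  y=3 (N2, w=7) cum 282
  y=4 (N4, w=100) cum 382  ← median
  y=10 (N6, w=20) cum 402
  y=10 (N7, w=110) cum 512
  y=15 (N3, w=5) cum 517
  y=22 (N5, w=100) cum 617
⇒ y* = 4

(17, 4)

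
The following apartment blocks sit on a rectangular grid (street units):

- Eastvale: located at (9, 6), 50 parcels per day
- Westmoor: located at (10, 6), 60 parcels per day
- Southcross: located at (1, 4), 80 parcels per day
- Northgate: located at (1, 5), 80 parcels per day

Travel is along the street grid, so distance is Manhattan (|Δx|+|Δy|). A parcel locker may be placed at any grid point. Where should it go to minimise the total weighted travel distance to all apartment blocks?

(1, 5)

Manhattan distance separates: Σwᵢ(|x−xᵢ|+|y−yᵢ|) = Σwᵢ|x−xᵢ| + Σwᵢ|y−yᵢ|, so x and y are optimised independently as 1-D weighted medians.
Total weight W = 270; half = 135.
x-coordinate, sorted with cumulative weight:
  x=1 (Southcross, w=80) cum 80
  x=1 (Northgate, w=80) cum 160  ← median
  x=9 (Eastvale, w=50) cum 210
  x=10 (Westmoor, w=60) cum 270
⇒ x* = 1
y-coordinate, sorted with cumulative weight:
  y=4 (Southcross, w=80) cum 80
  y=5 (Northgate, w=80) cum 160  ← median
  y=6 (Eastvale, w=50) cum 210
  y=6 (Westmoor, w=60) cum 270
⇒ y* = 5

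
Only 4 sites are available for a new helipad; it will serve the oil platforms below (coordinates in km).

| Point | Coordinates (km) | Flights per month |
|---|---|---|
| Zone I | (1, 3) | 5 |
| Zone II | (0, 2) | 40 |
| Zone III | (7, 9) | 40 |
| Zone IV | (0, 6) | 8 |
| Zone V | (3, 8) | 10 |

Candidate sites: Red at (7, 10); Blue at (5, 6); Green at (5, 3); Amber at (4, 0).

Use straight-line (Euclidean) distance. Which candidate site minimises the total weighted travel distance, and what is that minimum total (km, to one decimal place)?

Total weighted distance at each candidate:
  Red (7, 10): total = 620.5
  Blue (5, 6): total = 493.6
  Green (5, 3): total = 577.4
  Amber (4, 0): total = 717.9
Minimum is at Blue with total 493.6 km.

Blue, total 493.6 km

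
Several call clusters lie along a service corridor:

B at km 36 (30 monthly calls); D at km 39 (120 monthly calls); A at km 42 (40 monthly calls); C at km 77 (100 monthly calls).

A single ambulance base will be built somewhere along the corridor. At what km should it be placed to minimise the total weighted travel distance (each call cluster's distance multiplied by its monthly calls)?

For a sum of weighted absolute distances on a line, the optimum is the weighted median (not the mean). Total weight W = 290; half-weight = 145.
Sort by position and accumulate weight:
  km 36 (B, w=30) → cum 30
  km 39 (D, w=120) → cum 150  ≥ 145 → median here
  km 42 (A, w=40) → cum 190
  km 77 (C, w=100) → cum 290
Optimal location: km 39.

x = 39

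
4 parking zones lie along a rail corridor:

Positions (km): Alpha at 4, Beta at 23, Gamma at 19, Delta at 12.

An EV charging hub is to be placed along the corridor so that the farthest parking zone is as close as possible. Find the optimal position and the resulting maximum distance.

The 1-center on a line is the midpoint of the two extreme points: leftmost at 4, rightmost at 23.
Optimal location = (4 + 23)/2 = 13.5; maximum distance = (23 − 4)/2 = 9.5.

location 13.5, max distance 9.5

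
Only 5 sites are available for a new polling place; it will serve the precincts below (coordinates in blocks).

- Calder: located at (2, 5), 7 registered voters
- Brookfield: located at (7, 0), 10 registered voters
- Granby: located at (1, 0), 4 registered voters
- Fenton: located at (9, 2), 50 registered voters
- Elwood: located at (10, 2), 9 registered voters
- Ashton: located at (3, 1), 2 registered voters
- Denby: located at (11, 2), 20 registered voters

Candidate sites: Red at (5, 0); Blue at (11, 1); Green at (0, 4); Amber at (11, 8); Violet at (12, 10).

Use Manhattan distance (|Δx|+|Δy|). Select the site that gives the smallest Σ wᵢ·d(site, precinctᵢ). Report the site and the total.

Blue, total 389 blocks

Total weighted distance at each candidate:
  Red (5, 0): total = 621
  Blue (11, 1): total = 389
  Green (0, 4): total = 1081
  Amber (11, 8): total = 889
  Violet (12, 10): total = 1195
Minimum is at Blue with total 389 blocks.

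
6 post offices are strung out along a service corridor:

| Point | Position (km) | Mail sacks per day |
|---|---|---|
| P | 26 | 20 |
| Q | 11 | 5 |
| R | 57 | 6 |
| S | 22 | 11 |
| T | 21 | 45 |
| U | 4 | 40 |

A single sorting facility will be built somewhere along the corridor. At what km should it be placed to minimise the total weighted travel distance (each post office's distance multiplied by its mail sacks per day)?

For a sum of weighted absolute distances on a line, the optimum is the weighted median (not the mean). Total weight W = 127; half-weight = 63.5.
Sort by position and accumulate weight:
  km 4 (U, w=40) → cum 40
  km 11 (Q, w=5) → cum 45
  km 21 (T, w=45) → cum 90  ≥ 63.5 → median here
  km 22 (S, w=11) → cum 101
  km 26 (P, w=20) → cum 121
  km 57 (R, w=6) → cum 127
Optimal location: km 21.

x = 21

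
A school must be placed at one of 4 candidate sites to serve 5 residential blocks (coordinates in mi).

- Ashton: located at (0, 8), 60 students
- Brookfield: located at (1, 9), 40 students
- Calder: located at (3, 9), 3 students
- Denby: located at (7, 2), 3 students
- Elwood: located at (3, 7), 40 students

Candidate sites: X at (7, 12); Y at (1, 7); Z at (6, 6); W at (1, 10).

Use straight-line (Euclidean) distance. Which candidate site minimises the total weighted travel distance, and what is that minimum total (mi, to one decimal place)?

Y, total 276.8 mi

Total weighted distance at each candidate:
  X (7, 12): total = 1053.2
  Y (1, 7): total = 276.8
  Z (6, 6): total = 764.3
  W (1, 10): total = 355.1
Minimum is at Y with total 276.8 mi.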